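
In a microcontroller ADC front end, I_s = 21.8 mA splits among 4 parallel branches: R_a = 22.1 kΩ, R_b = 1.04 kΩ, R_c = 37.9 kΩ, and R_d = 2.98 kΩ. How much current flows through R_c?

I ≈ 0.420 mA

Conductances: ΣG = 1/22.1 + 1/1.04 + 1/37.9 + 1/2.98 = 1.369 (1/kΩ).
Current divider: I(R_c) = I_s · G_k/ΣG = 21.8 × (0.02639/1.369) = 21.8 × 0.01928 = 0.4202 mA.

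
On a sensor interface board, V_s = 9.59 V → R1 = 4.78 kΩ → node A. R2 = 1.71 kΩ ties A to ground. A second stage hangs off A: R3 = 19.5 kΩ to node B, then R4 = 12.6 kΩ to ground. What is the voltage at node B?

The second stage (R3 + R4 = 32.10 kΩ) loads node A in parallel with R2.
Effective lower resistance at A: R2 ‖ 32.10 = 1.624 kΩ.
V_A = 9.59 × 1.624/(4.78 + 1.624) = 2.431 V.
V_B = V_A × 0.3925 = 0.9544 V.

V_B ≈ 0.954 V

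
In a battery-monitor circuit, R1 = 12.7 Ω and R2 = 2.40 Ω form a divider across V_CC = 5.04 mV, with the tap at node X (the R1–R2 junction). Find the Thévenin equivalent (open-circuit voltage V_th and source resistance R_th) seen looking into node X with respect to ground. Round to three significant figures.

V_th ≈ 0.801 mV, R_th ≈ 2.02 Ω

V_th is the unloaded tap voltage: V_CC · R2/(R1+R2) = 5.04 × 0.1589 = 0.8011 mV.
With V_CC suppressed (replaced by a short), R_th = R1 ‖ R2 = (12.70 × 2.40)/(12.70 + 2.40) = 2.019 Ω.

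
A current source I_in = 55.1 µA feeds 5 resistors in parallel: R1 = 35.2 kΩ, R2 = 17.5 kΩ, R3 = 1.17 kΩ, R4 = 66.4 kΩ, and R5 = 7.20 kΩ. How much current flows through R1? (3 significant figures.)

I ≈ 1.43 µA

Conductances: ΣG = 1/35.2 + 1/17.5 + 1/1.17 + 1/66.4 + 1/7.20 = 1.094 (1/kΩ).
By the current-divider rule, I = I_in · G_k/ΣG = 55.1 × 0.02596 = 1.431 µA.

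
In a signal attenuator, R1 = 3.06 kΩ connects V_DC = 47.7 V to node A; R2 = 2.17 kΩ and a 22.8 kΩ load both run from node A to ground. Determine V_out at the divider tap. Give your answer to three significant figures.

First combine the lower leg with the load: R2 ‖ R_L = 1.981 kΩ.
Then V_out = V_DC · R2'/(R1 + R2') = 47.7 × 1.981/5.041 = 18.75 V.

V_out ≈ 18.7 V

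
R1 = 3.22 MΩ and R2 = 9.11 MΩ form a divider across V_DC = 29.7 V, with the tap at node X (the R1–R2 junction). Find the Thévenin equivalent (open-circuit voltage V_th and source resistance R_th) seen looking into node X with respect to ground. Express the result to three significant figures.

V_th ≈ 21.9 V, R_th ≈ 2.38 MΩ

V_th is the unloaded tap voltage: V_DC · R2/(R1+R2) = 29.7 × 0.7388 = 21.94 V.
Looking into X with the source shorted: R_th = R1·R2/(R1+R2) = 3.220 × 9.11/12.33 = 2.379 MΩ.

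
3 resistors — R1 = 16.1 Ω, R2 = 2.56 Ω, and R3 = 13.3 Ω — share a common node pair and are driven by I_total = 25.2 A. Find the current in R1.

I ≈ 2.96 A

ΣG = 1/16.1 + 1/2.56 + 1/13.3 = 0.5279.
R1 takes the fraction G_k/ΣG = 0.06211/0.5279 = 0.1177, so I = 25.2 × 0.1177 = 2.965 A.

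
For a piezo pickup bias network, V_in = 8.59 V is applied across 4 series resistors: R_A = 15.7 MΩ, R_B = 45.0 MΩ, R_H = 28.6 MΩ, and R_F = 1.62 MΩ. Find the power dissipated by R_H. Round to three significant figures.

ΣR = 90.92 MΩ → I = 8.59/90.92 = 0.09448 µA.
V(R_H) = I·R = 2.702 V; P = V·I = 2.702 × 0.09448 = 0.2553 µW.

P ≈ 0.255 µW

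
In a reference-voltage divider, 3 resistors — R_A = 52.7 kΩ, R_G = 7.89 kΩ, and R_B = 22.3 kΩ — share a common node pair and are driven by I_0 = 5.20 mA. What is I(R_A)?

I ≈ 0.518 mA

ΣG = 1/52.7 + 1/7.89 + 1/22.3 = 0.1906.
Current divider: I(R_A) = I_0 · G_k/ΣG = 5.20 × (0.01898/0.1906) = 5.20 × 0.09958 = 0.5178 mA.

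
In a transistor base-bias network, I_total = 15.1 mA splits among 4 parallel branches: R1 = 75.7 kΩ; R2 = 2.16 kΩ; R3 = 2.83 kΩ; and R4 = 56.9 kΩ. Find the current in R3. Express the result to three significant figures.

Total conductance ΣG = 1/75.7 + 1/2.16 + 1/2.83 + 1/56.9 = 0.8471 (units of 1/kΩ).
R3 takes the fraction G_k/ΣG = 0.3534/0.8471 = 0.4171, so I = 15.1 × 0.4171 = 6.299 mA.

I ≈ 6.30 mA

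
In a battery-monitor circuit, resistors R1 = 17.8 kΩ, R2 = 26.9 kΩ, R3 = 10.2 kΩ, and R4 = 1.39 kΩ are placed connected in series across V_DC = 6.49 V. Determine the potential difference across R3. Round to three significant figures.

ΣR = 17.8 + 26.9 + 10.2 + 1.39 = 56.29 kΩ.
V = V_DC · R/ΣR = 6.49 × 0.1812 = 1.176 V.

V ≈ 1.18 V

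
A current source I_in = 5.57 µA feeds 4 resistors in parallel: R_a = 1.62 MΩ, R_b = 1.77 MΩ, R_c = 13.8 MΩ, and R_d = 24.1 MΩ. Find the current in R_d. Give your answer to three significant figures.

ΣG = 1/1.62 + 1/1.77 + 1/13.8 + 1/24.1 = 1.296.
Current divider: I(R_d) = I_in · G_k/ΣG = 5.57 × (0.04149/1.296) = 5.57 × 0.03201 = 0.1783 µA.

I ≈ 0.178 µA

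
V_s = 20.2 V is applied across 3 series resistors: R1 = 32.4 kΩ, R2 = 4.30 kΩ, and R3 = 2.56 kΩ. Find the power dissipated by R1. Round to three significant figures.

P ≈ 8.58 mW

The common current is I = 20.2/39.26 = 0.5145 mA.
V(R1) = I·R = 16.67 V; P = V·I = 16.67 × 0.5145 = 8.577 mW.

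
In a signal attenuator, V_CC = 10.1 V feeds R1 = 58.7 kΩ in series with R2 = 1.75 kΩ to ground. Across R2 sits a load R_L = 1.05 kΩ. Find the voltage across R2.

The load sits in parallel with R2, giving an effective lower resistance R2' = R2·R_L/(R2+R_L) = 0.6562 kΩ.
Now apply the divider: V_out = 10.1 × 0.01106 = 0.1117 V.

V_out ≈ 0.112 V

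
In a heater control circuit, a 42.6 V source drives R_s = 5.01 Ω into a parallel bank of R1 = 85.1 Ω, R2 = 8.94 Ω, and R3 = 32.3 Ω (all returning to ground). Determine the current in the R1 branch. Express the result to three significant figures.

I ≈ 0.282 A

Combine the parallel branches: R_p = (1/85.1 + 1/8.94 + 1/32.3)⁻¹ = 6.470 Ω.
V_A = 42.6 × 6.470/11.48 = 24.01 V.
I(R1) = V_A / R1 = 24.01/85.1 = 0.2821 A.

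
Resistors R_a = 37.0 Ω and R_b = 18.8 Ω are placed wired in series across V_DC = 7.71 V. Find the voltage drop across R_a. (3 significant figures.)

V ≈ 5.11 V

Series total: ΣR = 37.0 + 18.8 = 55.80 Ω.
Voltage divider: V = V_DC · (37.00 / 55.80) = 7.71 × 0.6631 = 5.112 V.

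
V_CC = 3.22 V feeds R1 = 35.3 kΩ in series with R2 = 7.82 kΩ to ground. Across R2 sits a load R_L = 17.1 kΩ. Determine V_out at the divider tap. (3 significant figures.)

V_out ≈ 0.425 V

R2 ‖ R_L = (7.82 × 17.1)/(7.82 + 17.1) = 5.366 kΩ.
Now apply the divider: V_out = 3.22 × 0.1320 = 0.4249 V.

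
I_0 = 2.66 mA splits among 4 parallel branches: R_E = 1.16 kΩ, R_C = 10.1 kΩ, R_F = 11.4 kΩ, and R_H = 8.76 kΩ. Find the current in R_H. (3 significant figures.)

Conductances: ΣG = 1/1.16 + 1/10.1 + 1/11.4 + 1/8.76 = 1.163 (1/kΩ).
R_H takes the fraction G_k/ΣG = 0.1142/1.163 = 0.09816, so I = 2.66 × 0.09816 = 0.2611 mA.

I ≈ 0.261 mA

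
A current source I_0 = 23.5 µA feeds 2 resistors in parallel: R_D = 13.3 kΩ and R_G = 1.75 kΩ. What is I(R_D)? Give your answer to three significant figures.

Two-branch current divider: I_k = I_0 · R_other/(R_1 + R_2).
So I = 23.5 × 1.75/15.05 = 2.733 µA.

I ≈ 2.73 µA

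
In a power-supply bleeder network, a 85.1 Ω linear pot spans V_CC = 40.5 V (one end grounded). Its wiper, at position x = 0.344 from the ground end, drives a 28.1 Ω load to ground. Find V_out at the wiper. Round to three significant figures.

V_out ≈ 8.28 V

Split the track: R_lower = x·R_p = 29.27 Ω, R_upper = (1−x)·R_p = 55.83 Ω.
Lower segment in parallel with the load: 29.27 ‖ 28.1 = 14.34 Ω.
V_out = 40.5 × 14.34/(55.83 + 14.34) = 8.276 V.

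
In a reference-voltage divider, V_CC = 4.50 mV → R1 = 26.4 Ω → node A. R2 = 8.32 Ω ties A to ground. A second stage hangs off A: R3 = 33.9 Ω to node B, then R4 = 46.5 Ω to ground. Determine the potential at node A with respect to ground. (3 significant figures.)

V_A ≈ 1.00 mV

Node A sees R2 in parallel with the series input of stage 2, R3 + R4 = 80.40 Ω.
Effective lower resistance at A: R2 ‖ 80.40 = 7.540 Ω.
First divider: V_A = V_CC · 7.540/(26.4 + 7.540) = 0.9997 mV.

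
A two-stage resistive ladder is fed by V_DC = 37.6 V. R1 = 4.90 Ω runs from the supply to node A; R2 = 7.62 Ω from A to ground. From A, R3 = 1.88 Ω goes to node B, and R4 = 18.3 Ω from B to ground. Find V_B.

V_B ≈ 18.1 V

Node A sees R2 in parallel with the series input of stage 2, R3 + R4 = 20.18 Ω.
Effective lower resistance at A: R2 ‖ 20.18 = 5.531 Ω.
So V_A = 37.6 × 0.5303 = 19.94 V.
Stage 2 is unloaded, so V_B = V_A · R4/(R3+R4) = 19.94 × 18.3/20.18 = 18.08 V.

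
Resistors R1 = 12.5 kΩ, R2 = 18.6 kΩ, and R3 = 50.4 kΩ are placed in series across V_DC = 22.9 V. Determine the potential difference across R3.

V ≈ 14.2 V

Series total: ΣR = 12.5 + 18.6 + 50.4 = 81.50 kΩ.
V = V_DC · R/ΣR = 22.9 × 0.6184 = 14.16 V.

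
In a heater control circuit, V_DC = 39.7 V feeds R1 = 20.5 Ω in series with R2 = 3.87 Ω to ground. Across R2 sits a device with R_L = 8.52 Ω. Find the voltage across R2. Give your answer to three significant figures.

First combine the lower leg with the load: R2 ‖ R_L = 2.661 Ω.
Voltage divider with the loaded lower leg: V_out = 39.7 × 2.661/(20.5 + 2.661) = 39.7 × 0.1149 = 4.562 V.

V_out ≈ 4.56 V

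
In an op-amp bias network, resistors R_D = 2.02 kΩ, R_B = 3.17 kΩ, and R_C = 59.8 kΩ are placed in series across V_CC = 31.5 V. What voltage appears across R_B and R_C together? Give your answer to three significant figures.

Total series resistance ΣR = 2.02 + 3.17 + 59.8 = 64.99 kΩ.
R_{R_B..R_C} = 3.17 + 59.8 = 62.97 kΩ.
Voltage divider: V = V_CC · (62.97 / 64.99) = 31.5 × 0.9689 = 30.52 V.

V ≈ 30.5 V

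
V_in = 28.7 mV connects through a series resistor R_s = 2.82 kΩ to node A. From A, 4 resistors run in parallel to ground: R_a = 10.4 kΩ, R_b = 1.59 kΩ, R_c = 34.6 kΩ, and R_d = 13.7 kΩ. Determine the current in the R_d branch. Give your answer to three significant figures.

I ≈ 0.629 µA

Parallel bank: R_p = 1/(1/10.4 + 1/1.59 + 1/34.6 + 1/13.7) = 1.209 kΩ.
V_A = 28.7 × 1.209/4.029 = 8.613 mV.
I(R_d) = V_A / R_d = 8.613/13.7 = 0.6287 µA.
(Equivalently: I_total = 7.123 µA, then current-divider fraction G_k/ΣG = 0.08826.)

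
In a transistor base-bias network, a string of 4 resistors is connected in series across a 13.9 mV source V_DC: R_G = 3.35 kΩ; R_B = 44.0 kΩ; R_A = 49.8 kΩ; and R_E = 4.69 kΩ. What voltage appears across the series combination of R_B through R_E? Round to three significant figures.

Total series resistance ΣR = 3.35 + 44.0 + 49.8 + 4.69 = 101.8 kΩ.
R_{R_B..R_E} = 44.0 + 49.8 + 4.69 = 98.49 kΩ.
Voltage divider: V = V_DC · (98.49 / 101.8) = 13.9 × 0.9671 = 13.44 mV.

V ≈ 13.4 mV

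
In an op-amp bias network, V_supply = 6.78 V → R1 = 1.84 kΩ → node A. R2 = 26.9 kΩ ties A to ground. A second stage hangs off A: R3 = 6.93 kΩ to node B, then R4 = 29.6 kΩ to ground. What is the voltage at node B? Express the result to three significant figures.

V_B ≈ 4.91 V

Looking into the second stage from A: R3 + R4 = 36.53 kΩ appears in parallel with R2.
Effective lower resistance at A: R2 ‖ 36.53 = 15.49 kΩ.
First divider: V_A = V_supply · 15.49/(1.84 + 15.49) = 6.060 V.
V_B = V_A × 0.8103 = 4.911 V.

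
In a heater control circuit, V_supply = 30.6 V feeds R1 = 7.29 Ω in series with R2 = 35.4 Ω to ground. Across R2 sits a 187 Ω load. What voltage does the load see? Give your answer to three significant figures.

R2 ‖ R_L = (35.4 × 187)/(35.4 + 187) = 29.77 Ω.
Now apply the divider: V_out = 30.6 × 0.8033 = 24.58 V.
(Unloaded it would be 25.4 V; the load pulls it down.)

V_out ≈ 24.6 V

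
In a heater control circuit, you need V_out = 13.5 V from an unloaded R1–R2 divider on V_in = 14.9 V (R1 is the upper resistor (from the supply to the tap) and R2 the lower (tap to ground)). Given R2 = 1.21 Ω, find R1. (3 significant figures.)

V_out/V_in = R2/(R1+R2) = 0.9060.
So R1 = R2 · (V_in/V_out − 1) = 1.21 × (14.9/13.5 − 1) = 1.21 × 0.1037 = 0.1255 Ω.

R1 ≈ 0.125 Ω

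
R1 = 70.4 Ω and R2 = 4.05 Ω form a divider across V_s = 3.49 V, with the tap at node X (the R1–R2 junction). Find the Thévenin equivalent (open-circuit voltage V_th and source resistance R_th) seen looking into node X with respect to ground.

V_th is the unloaded tap voltage: V_s · R2/(R1+R2) = 3.49 × 0.05440 = 0.1899 V.
With V_s suppressed (replaced by a short), R_th = R1 ‖ R2 = (70.40 × 4.05)/(70.40 + 4.05) = 3.830 Ω.

V_th ≈ 0.190 V, R_th ≈ 3.83 Ω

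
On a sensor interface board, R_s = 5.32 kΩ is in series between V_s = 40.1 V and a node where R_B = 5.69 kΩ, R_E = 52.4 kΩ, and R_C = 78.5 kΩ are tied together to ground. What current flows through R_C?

Combine the parallel branches: R_p = (1/5.69 + 1/52.4 + 1/78.5)⁻¹ = 4.818 kΩ.
V_A by voltage divider: V_A = 40.1 × 4.818/(5.32 + 4.818) = 19.06 V.
Branch current I = V_A/R_C = 19.06/78.5 = 0.2428 mA.

I ≈ 0.243 mA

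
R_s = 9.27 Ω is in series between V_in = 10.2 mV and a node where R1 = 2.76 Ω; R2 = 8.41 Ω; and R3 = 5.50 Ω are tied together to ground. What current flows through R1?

Parallel bank: R_p = 1/(1/2.76 + 1/8.41 + 1/5.50) = 1.508 Ω.
Node voltage V_A = V_in · R_p/(R_s + R_p) = 10.2 × 0.1399 = 1.427 mV.
Branch current I = V_A/R1 = 1.427/2.76 = 0.5171 mA.
(Equivalently: I_total = 0.9464 mA, then current-divider fraction G_k/ΣG = 0.5464.)

I ≈ 0.517 mA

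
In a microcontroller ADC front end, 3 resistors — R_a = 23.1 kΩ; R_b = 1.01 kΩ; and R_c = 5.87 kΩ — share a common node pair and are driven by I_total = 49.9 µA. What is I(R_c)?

I ≈ 7.06 µA

ΣG = 1/23.1 + 1/1.01 + 1/5.87 = 1.204.
R_c takes the fraction G_k/ΣG = 0.1704/1.204 = 0.1415, so I = 49.9 × 0.1415 = 7.062 µA.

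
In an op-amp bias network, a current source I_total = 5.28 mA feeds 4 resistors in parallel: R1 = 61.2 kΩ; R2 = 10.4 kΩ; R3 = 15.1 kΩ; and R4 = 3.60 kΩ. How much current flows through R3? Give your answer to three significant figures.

Total conductance ΣG = 1/61.2 + 1/10.4 + 1/15.1 + 1/3.60 = 0.4565 (units of 1/kΩ).
Current divider: I(R3) = I_total · G_k/ΣG = 5.28 × (0.06623/0.4565) = 5.28 × 0.1451 = 0.7660 mA.

I ≈ 0.766 mA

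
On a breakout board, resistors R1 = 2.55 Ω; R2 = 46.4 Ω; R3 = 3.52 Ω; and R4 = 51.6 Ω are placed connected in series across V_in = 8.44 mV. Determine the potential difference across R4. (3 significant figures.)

Total series resistance ΣR = 2.55 + 46.4 + 3.52 + 51.6 = 104.1 Ω.
By the voltage-divider rule, V = 8.44 × 51.60/104.1 = 4.185 mV.

V ≈ 4.18 mV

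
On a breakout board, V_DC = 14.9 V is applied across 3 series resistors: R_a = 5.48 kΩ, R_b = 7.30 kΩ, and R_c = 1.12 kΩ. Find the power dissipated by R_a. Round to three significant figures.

The common current is I = 14.9/13.90 = 1.072 mA.
P = I²R = 1.149 × 5.48 = 6.297 mW.

P ≈ 6.30 mW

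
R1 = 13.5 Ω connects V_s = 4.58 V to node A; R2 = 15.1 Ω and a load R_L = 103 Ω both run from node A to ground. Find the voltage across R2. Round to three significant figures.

The load sits in parallel with R2, giving an effective lower resistance R2' = R2·R_L/(R2+R_L) = 13.17 Ω.
Then V_out = V_s · R2'/(R1 + R2') = 4.58 × 13.17/26.67 = 2.262 V.

V_out ≈ 2.26 V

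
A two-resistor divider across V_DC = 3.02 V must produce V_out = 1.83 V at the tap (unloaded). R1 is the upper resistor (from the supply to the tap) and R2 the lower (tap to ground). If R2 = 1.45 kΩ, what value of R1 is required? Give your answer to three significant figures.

R1 ≈ 0.943 kΩ

Required fraction k = V_out/V_DC = 0.6060.
Rearranging, R1 = R2·(1−k)/k = 1.45 × 0.6503 = 0.9429 kΩ.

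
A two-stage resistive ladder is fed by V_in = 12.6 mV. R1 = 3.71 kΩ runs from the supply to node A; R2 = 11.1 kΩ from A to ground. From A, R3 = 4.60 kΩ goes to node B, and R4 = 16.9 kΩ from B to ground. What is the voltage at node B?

Looking into the second stage from A: R3 + R4 = 21.50 kΩ appears in parallel with R2.
Effective lower resistance at A: R2 ‖ 21.50 = 7.321 kΩ.
V_A = 12.6 × 7.321/(3.71 + 7.321) = 8.362 mV.
Then the unloaded second divider: V_B = V_A × R4/(R3+R4) = 8.362 × 0.7860 = 6.573 mV.

V_B ≈ 6.57 mV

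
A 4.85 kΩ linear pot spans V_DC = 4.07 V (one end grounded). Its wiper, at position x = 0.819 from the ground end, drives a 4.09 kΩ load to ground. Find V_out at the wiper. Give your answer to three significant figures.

The pot divides into 0.8779 kΩ above the wiper and 3.972 kΩ below.
(x·R_p) ‖ R_L = 2.015 kΩ.
V_out = 4.07 × 2.015/(0.8779 + 2.015) = 2.835 V.

V_out ≈ 2.83 V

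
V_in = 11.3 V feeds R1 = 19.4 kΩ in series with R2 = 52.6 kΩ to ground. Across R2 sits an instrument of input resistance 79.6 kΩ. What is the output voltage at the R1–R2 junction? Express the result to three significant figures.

R2 ‖ R_L = (52.6 × 79.6)/(52.6 + 79.6) = 31.67 kΩ.
Then V_out = V_in · R2'/(R1 + R2') = 11.3 × 31.67/51.07 = 7.008 V.

V_out ≈ 7.01 V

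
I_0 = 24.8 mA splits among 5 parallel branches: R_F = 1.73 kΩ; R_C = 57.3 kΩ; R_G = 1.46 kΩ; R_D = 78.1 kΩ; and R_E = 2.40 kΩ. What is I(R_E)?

Total conductance ΣG = 1/1.73 + 1/57.3 + 1/1.46 + 1/78.1 + 1/2.40 = 1.710 (units of 1/kΩ).
R_E takes the fraction G_k/ΣG = 0.4167/1.710 = 0.2437, so I = 24.8 × 0.2437 = 6.043 mA.

I ≈ 6.04 mA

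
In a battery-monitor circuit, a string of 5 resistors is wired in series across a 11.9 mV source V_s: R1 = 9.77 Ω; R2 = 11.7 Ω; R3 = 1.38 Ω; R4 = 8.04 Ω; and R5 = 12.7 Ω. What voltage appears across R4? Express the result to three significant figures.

V ≈ 2.19 mV

Series total: ΣR = 9.77 + 11.7 + 1.38 + 8.04 + 12.7 = 43.59 Ω.
V = V_s · R/ΣR = 11.9 × 0.1844 = 2.195 mV.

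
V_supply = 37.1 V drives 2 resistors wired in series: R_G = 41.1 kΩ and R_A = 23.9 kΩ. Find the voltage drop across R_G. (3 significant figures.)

Total series resistance ΣR = 41.1 + 23.9 = 65.00 kΩ.
By the voltage-divider rule, V = 37.1 × 41.10/65.00 = 23.46 V.

V ≈ 23.5 V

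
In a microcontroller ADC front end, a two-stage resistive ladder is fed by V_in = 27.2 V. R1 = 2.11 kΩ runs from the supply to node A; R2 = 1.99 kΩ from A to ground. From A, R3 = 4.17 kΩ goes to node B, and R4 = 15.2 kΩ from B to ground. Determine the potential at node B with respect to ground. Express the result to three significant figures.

Node A sees R2 in parallel with the series input of stage 2, R3 + R4 = 19.37 kΩ.
Effective lower resistance at A: R2 ‖ 19.37 = 1.805 kΩ.
V_A = 27.2 × 1.805/(2.11 + 1.805) = 12.54 V.
V_B = V_A × 0.7847 = 9.840 V.

V_B ≈ 9.84 V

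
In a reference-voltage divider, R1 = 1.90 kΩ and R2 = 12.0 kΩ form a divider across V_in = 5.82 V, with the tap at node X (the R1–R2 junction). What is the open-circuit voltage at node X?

V_th ≈ 5.02 V

V_th is the unloaded tap voltage: V_in · R2/(R1+R2) = 5.82 × 0.8633 = 5.024 V.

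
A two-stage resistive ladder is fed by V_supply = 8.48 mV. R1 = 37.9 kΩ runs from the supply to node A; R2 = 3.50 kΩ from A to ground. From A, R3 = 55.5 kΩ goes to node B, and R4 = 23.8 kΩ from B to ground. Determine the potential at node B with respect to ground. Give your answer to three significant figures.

Node A sees R2 in parallel with the series input of stage 2, R3 + R4 = 79.30 kΩ.
R2 ‖ (R3+R4) = 3.352 kΩ.
First divider: V_A = V_supply · 3.352/(37.9 + 3.352) = 0.6891 mV.
Then the unloaded second divider: V_B = V_A × R4/(R3+R4) = 0.6891 × 0.3001 = 0.2068 mV.

V_B ≈ 0.207 mV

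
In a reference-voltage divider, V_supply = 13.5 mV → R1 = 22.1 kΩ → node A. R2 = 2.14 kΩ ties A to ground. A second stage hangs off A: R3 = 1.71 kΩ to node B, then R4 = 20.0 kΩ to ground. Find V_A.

The second stage (R3 + R4 = 21.71 kΩ) loads node A in parallel with R2.
R2 ‖ (R3+R4) = 1.948 kΩ.
So V_A = 13.5 × 0.08100 = 1.094 mV.

V_A ≈ 1.09 mV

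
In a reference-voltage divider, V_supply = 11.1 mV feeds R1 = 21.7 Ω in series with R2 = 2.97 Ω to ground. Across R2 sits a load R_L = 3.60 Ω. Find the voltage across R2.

V_out ≈ 0.774 mV

R2 ‖ R_L = (2.97 × 3.60)/(2.97 + 3.60) = 1.627 Ω.
Then V_out = V_supply · R2'/(R1 + R2') = 11.1 × 1.627/23.33 = 0.7744 mV.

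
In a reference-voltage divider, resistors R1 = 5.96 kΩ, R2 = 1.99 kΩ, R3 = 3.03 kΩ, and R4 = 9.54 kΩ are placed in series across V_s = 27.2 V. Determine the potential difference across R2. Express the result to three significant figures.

V ≈ 2.64 V

ΣR = 5.96 + 1.99 + 3.03 + 9.54 = 20.52 kΩ.
V = V_s · R/ΣR = 27.2 × 0.09698 = 2.638 V.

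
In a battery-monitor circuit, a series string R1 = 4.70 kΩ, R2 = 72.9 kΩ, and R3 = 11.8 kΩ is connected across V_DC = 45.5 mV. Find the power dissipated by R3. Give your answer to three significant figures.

Series current I = V_DC/ΣR = 45.5/89.40 = 0.5089 µA.
V(R3) = I·R = 6.006 mV; P = V·I = 6.006 × 0.5089 = 3.057 nW.

P ≈ 3.06 nW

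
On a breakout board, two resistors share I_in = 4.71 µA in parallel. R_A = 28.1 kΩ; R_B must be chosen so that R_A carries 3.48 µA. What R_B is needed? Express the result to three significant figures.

Two-branch current divider: I_A = I_in · R_B/(R_A + R_B).
3.48/4.71 = R_B/(R_A + R_B) → R_B = R_A · (0.7389)/(1 − 0.7389) = 28.1 × 2.829 = 79.50 kΩ.

R_B ≈ 79.5 kΩ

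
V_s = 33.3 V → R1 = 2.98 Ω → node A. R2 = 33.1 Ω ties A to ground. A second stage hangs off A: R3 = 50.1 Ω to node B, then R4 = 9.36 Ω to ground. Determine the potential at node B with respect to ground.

V_B ≈ 4.60 V

Looking into the second stage from A: R3 + R4 = 59.46 Ω appears in parallel with R2.
R2 ‖ (R3+R4) = 21.26 Ω.
First divider: V_A = V_s · 21.26/(2.98 + 21.26) = 29.21 V.
V_B = V_A × 0.1574 = 4.598 V.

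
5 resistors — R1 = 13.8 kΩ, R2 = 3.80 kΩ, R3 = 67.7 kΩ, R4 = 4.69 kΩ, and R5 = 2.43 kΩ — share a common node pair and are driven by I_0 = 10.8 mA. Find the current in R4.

Conductances: ΣG = 1/13.8 + 1/3.80 + 1/67.7 + 1/4.69 + 1/2.43 = 0.9751 (1/kΩ).
R4 takes the fraction G_k/ΣG = 0.2132/0.9751 = 0.2187, so I = 10.8 × 0.2187 = 2.361 mA.

I ≈ 2.36 mA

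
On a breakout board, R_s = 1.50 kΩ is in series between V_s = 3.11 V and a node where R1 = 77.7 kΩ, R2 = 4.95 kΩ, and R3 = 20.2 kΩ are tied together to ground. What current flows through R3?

I ≈ 0.110 mA

Combine the parallel branches: R_p = (1/77.7 + 1/4.95 + 1/20.2)⁻¹ = 3.782 kΩ.
V_A by voltage divider: V_A = 3.11 × 3.782/(1.50 + 3.782) = 2.227 V.
I(R3) = V_A / R3 = 2.227/20.2 = 0.1102 mA.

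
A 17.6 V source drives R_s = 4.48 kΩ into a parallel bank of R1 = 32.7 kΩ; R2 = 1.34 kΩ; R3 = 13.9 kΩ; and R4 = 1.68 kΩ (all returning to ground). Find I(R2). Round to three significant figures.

I ≈ 1.76 mA

Parallel bank: R_p = 1/(1/32.7 + 1/1.34 + 1/13.9 + 1/1.68) = 0.6925 kΩ.
V_A = 17.6 × 0.6925/5.173 = 2.356 V.
I(R2) = V_A / R2 = 2.356/1.34 = 1.758 mA.
(Check via current divider: I_total = 3.403 mA; share G_k/ΣG = 0.5168 → same result.)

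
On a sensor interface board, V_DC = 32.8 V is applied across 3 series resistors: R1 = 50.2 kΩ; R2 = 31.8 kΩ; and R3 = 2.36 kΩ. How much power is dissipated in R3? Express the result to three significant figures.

Series current I = V_DC/ΣR = 32.8/84.36 = 0.3888 mA.
P(R3) = I²·R3 = (0.3888)² × 2.36 = 0.3568 mW.

P ≈ 0.357 mW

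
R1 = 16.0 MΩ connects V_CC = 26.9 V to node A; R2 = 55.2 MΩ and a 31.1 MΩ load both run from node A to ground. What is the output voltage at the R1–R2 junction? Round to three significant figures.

V_out ≈ 14.9 V

First combine the lower leg with the load: R2 ‖ R_L = 19.89 MΩ.
Then V_out = V_CC · R2'/(R1 + R2') = 26.9 × 19.89/35.89 = 14.91 V.
(Unloaded it would be 20.9 V; the load pulls it down.)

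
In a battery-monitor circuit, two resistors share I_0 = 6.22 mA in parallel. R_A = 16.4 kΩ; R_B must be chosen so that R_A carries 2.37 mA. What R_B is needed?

R_B ≈ 10.1 kΩ

Two-branch current divider: I_A = I_0 · R_B/(R_A + R_B).
With f = 0.3810, R_B = R_A · f/(1−f) = 16.4 × 0.6156 = 10.10 kΩ.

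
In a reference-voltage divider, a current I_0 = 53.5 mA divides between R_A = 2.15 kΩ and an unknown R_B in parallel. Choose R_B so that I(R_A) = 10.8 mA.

Two-branch current divider: I_A = I_0 · R_B/(R_A + R_B).
With f = 0.2019, R_B = R_A · f/(1−f) = 2.15 × 0.2529 = 0.5438 kΩ.

R_B ≈ 0.544 kΩ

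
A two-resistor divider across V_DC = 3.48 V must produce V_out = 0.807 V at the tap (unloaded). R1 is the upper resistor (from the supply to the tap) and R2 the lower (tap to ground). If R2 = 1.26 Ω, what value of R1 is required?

R1 ≈ 4.17 Ω

The divider ratio is R2/(R1+R2) = 0.807/3.48 = 0.2319.
R1 = R2·(1/k − 1) = 1.26 × 3.312 = 4.173 Ω.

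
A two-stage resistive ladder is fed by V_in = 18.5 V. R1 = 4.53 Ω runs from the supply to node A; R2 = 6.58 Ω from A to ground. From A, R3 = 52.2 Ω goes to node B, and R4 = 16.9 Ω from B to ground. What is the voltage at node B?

Node A sees R2 in parallel with the series input of stage 2, R3 + R4 = 69.10 Ω.
Effective lower resistance at A: R2 ‖ 69.10 = 6.008 Ω.
So V_A = 18.5 × 0.5701 = 10.55 V.
Stage 2 is unloaded, so V_B = V_A · R4/(R3+R4) = 10.55 × 16.9/69.10 = 2.580 V.

V_B ≈ 2.58 V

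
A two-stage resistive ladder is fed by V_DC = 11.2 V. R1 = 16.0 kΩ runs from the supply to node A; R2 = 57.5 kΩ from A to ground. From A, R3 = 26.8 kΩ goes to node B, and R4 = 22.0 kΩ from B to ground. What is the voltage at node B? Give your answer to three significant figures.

V_B ≈ 3.14 V

Node A sees R2 in parallel with the series input of stage 2, R3 + R4 = 48.80 kΩ.
R2 ‖ (R3+R4) = 26.40 kΩ.
First divider: V_A = V_DC · 26.40/(16.0 + 26.40) = 6.973 V.
V_B = V_A × 0.4508 = 3.144 V.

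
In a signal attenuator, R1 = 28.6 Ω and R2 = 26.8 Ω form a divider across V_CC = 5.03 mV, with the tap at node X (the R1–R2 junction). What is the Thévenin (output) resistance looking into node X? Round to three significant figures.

R_th ≈ 13.8 Ω

Zeroing V_CC shorts the top of R1 to ground, so R_th = R1 ‖ R2 = 13.84 Ω.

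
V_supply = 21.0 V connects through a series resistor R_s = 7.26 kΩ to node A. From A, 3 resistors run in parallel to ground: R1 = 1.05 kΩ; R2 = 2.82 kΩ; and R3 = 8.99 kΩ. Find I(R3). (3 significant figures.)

Combine the parallel branches: R_p = (1/1.05 + 1/2.82 + 1/8.99)⁻¹ = 0.7051 kΩ.
Node voltage V_A = V_supply · R_p/(R_s + R_p) = 21.0 × 0.08852 = 1.859 V.
I(R3) = V_A / R3 = 1.859/8.99 = 0.2068 mA.

I ≈ 0.207 mA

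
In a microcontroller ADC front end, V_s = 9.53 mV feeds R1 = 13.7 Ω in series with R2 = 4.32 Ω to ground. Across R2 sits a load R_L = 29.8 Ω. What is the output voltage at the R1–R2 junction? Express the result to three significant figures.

R2 ‖ R_L = (4.32 × 29.8)/(4.32 + 29.8) = 3.773 Ω.
Voltage divider with the loaded lower leg: V_out = 9.53 × 3.773/(13.7 + 3.773) = 9.53 × 0.2159 = 2.058 mV.

V_out ≈ 2.06 mV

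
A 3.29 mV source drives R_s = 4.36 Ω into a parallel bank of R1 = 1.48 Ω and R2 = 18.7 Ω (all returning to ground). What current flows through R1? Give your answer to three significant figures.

Parallel bank: R_p = 1/(1/1.48 + 1/18.7) = 1.371 Ω.
V_A by voltage divider: V_A = 3.29 × 1.371/(4.36 + 1.371) = 0.7873 mV.
I(R1) = V_A / R1 = 0.7873/1.48 = 0.5319 mA.

I ≈ 0.532 mA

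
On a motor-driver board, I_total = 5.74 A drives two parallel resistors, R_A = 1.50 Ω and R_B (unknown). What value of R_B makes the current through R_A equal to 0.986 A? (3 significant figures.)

Two-branch current divider: I_A = I_total · R_B/(R_A + R_B).
0.986/5.74 = R_B/(R_A + R_B) → R_B = R_A · (0.1718)/(1 − 0.1718) = 1.50 × 0.2074 = 0.3111 Ω.

R_B ≈ 0.311 Ω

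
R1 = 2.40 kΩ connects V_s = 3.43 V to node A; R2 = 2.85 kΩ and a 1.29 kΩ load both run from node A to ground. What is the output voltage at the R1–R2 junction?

The load sits in parallel with R2, giving an effective lower resistance R2' = R2·R_L/(R2+R_L) = 0.8880 kΩ.
Voltage divider with the loaded lower leg: V_out = 3.43 × 0.8880/(2.40 + 0.8880) = 3.43 × 0.2701 = 0.9264 V.
(Unloaded it would be 1.86 V; the load pulls it down.)

V_out ≈ 0.926 V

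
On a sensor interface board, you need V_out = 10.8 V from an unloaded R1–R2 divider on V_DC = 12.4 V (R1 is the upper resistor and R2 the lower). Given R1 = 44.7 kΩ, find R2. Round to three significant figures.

V_out/V_DC = R2/(R1+R2) = 0.8710.
R2 = R1 · 0.8710/(1 − 0.8710) = 301.7 kΩ.

R2 ≈ 302 kΩ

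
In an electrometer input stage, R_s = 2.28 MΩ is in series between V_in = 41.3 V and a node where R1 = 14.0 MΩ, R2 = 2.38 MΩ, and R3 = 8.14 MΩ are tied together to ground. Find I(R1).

I ≈ 1.23 µA

Combine the parallel branches: R_p = (1/14.0 + 1/2.38 + 1/8.14)⁻¹ = 1.627 MΩ.
V_A by voltage divider: V_A = 41.3 × 1.627/(2.28 + 1.627) = 17.20 V.
I(R1) = V_A / R1 = 17.20/14.0 = 1.229 µA.
(Check via current divider: I_total = 10.57 µA; share G_k/ΣG = 0.1162 → same result.)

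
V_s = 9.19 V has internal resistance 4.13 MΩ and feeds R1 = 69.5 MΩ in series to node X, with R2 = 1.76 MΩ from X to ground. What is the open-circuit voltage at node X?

V_th ≈ 0.215 V

R1' = 4.13 + 69.5 = 73.63 MΩ (source resistance + R1).
With X open, the divider is unloaded: V_th = 9.19 × 1.76/75.39 = 0.2145 V.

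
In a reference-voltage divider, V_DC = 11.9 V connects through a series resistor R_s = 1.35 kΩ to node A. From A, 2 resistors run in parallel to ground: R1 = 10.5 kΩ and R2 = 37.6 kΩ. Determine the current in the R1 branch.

Parallel bank: R_p = 1/(1/10.5 + 1/37.6) = 8.208 kΩ.
V_A = 11.9 × 8.208/9.558 = 10.22 V.
Branch current I = V_A/R1 = 10.22/10.5 = 0.9733 mA.
(Check via current divider: I_total = 1.245 mA; share G_k/ΣG = 0.7817 → same result.)

I ≈ 0.973 mA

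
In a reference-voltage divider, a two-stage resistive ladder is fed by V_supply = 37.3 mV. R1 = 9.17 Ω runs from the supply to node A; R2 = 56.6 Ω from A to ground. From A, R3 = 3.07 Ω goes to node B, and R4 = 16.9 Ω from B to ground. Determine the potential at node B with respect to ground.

V_B ≈ 19.5 mV

The second stage (R3 + R4 = 19.97 Ω) loads node A in parallel with R2.
Effective lower resistance at A: R2 ‖ 19.97 = 14.76 Ω.
So V_A = 37.3 × 0.6168 = 23.01 mV.
Stage 2 is unloaded, so V_B = V_A · R4/(R3+R4) = 23.01 × 16.9/19.97 = 19.47 mV.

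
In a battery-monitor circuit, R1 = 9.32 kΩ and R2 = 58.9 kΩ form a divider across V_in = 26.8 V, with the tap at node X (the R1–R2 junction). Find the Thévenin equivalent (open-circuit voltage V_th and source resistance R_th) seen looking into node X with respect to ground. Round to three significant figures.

With X open, the divider is unloaded: V_th = 26.8 × 58.9/68.22 = 23.14 V.
Looking into X with the source shorted: R_th = R1·R2/(R1+R2) = 9.320 × 58.9/68.22 = 8.047 kΩ.

V_th ≈ 23.1 V, R_th ≈ 8.05 kΩ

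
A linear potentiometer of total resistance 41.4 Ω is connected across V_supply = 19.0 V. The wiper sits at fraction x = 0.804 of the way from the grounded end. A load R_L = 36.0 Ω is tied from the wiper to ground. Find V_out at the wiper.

V_out ≈ 12.9 V

The pot divides into 8.114 Ω above the wiper and 33.29 Ω below.
(x·R_p) ‖ R_L = 17.29 Ω.
V_out = 19.0 × 17.29/(8.114 + 17.29) = 12.93 V.
(Unloaded: V_out = x·V_supply = 15.3 V.)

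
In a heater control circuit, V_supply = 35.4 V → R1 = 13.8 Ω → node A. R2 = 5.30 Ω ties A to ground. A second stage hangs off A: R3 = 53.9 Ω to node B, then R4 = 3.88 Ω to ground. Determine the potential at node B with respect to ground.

V_B ≈ 0.619 V

Node A sees R2 in parallel with the series input of stage 2, R3 + R4 = 57.78 Ω.
Effective lower resistance at A: R2 ‖ 57.78 = 4.855 Ω.
So V_A = 35.4 × 0.2602 = 9.212 V.
V_B = V_A × 0.06715 = 0.6186 V.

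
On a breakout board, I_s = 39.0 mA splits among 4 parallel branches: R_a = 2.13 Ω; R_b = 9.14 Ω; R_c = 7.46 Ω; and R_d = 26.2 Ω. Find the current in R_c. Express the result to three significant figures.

I ≈ 6.96 mA

Conductances: ΣG = 1/2.13 + 1/9.14 + 1/7.46 + 1/26.2 = 0.7511 (1/Ω).
R_c takes the fraction G_k/ΣG = 0.1340/0.7511 = 0.1785, so I = 39.0 × 0.1785 = 6.960 mA.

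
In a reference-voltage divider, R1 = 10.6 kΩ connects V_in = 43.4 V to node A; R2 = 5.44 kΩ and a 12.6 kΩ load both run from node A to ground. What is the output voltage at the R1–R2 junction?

R2 ‖ R_L = (5.44 × 12.6)/(5.44 + 12.6) = 3.800 kΩ.
Now apply the divider: V_out = 43.4 × 0.2639 = 11.45 V.
(Unloaded it would be 14.7 V; the load pulls it down.)

V_out ≈ 11.5 V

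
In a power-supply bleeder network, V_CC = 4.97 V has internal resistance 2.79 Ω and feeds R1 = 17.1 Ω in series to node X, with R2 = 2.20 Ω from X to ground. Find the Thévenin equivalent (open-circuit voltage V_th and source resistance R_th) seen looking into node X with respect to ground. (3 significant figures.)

V_th ≈ 0.495 V, R_th ≈ 1.98 Ω

R1' = 2.79 + 17.1 = 19.89 Ω (source resistance + R1).
V_th is the unloaded tap voltage: V_CC · R2/(R1'+R2) = 4.97 × 0.09959 = 0.4950 V.
Zeroing V_CC shorts the top of R1' to ground, so R_th = R1' ‖ R2 = 1.981 Ω.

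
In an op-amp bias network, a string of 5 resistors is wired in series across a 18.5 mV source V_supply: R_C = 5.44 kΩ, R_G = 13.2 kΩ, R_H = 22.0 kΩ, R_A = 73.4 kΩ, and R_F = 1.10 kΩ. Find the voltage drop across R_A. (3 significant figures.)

ΣR = 5.44 + 13.2 + 22.0 + 73.4 + 1.10 = 115.1 kΩ.
V = V_supply · R/ΣR = 18.5 × 0.6375 = 11.79 mV.

V ≈ 11.8 mV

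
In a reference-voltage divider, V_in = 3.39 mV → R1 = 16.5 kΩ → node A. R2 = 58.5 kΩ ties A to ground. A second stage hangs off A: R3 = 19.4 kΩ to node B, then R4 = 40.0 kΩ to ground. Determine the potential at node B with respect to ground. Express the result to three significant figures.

V_B ≈ 1.46 mV

The second stage (R3 + R4 = 59.40 kΩ) loads node A in parallel with R2.
Effective lower resistance at A: R2 ‖ 59.40 = 29.47 kΩ.
So V_A = 3.39 × 0.6411 = 2.173 mV.
V_B = V_A × 0.6734 = 1.464 mV.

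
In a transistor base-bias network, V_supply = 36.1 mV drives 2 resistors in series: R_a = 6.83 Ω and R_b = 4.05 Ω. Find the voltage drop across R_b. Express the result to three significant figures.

V ≈ 13.4 mV

ΣR = 6.83 + 4.05 = 10.88 Ω.
By the voltage-divider rule, V = 36.1 × 4.050/10.88 = 13.44 mV.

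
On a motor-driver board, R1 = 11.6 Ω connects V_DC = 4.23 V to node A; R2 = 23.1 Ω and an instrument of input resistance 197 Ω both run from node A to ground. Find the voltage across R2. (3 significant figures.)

First combine the lower leg with the load: R2 ‖ R_L = 20.68 Ω.
Now apply the divider: V_out = 4.23 × 0.6406 = 2.710 V.

V_out ≈ 2.71 V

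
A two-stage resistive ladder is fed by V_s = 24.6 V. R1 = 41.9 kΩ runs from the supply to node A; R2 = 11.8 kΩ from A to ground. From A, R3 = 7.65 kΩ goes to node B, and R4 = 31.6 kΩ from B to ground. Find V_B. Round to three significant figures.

Node A sees R2 in parallel with the series input of stage 2, R3 + R4 = 39.25 kΩ.
Effective lower resistance at A: R2 ‖ 39.25 = 9.072 kΩ.
First divider: V_A = V_s · 9.072/(41.9 + 9.072) = 4.378 V.
V_B = V_A × 0.8051 = 3.525 V.

V_B ≈ 3.53 V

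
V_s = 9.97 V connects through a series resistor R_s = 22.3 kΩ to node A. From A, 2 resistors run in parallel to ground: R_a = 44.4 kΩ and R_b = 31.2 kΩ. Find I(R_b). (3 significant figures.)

I ≈ 0.144 mA

Equivalent of the parallel group: R_p = 18.32 kΩ.
V_A = 9.97 × 18.32/40.62 = 4.497 V.
Branch current I = V_A/R_b = 4.497/31.2 = 0.1441 mA.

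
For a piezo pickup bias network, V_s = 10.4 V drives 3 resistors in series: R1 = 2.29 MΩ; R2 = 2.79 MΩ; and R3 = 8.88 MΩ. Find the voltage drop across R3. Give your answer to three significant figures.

ΣR = 2.29 + 2.79 + 8.88 = 13.96 MΩ.
V = V_s · R/ΣR = 10.4 × 0.6361 = 6.615 V.

V ≈ 6.62 V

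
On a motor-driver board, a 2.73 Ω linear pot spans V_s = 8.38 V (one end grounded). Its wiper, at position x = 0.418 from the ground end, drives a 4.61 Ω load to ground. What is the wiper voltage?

The pot divides into 1.589 Ω above the wiper and 1.141 Ω below.
(x·R_p) ‖ R_L = 0.9147 Ω.
V_out = 8.38 × 0.9147/(1.589 + 0.9147) = 3.062 V.

V_out ≈ 3.06 V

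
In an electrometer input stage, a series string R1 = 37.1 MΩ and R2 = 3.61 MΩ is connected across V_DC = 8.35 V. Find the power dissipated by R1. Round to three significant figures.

Series current I = V_DC/ΣR = 8.35/40.71 = 0.2051 µA.
V(R1) = I·R = 7.610 V; P = V·I = 7.610 × 0.2051 = 1.561 µW.

P ≈ 1.56 µW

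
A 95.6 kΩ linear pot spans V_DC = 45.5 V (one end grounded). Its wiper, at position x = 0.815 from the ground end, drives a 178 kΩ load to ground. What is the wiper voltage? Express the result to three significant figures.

V_out ≈ 34.3 V

Lower segment x·R_p = 77.91 kΩ; upper segment (1−x)·R_p = 17.69 kΩ.
Lower segment in parallel with the load: 77.91 ‖ 178 = 54.19 kΩ.
Then V_out = V_DC · 54.19/(17.69 + 54.19) = 34.30 V.
(Unloaded: V_out = x·V_DC = 37.1 V.)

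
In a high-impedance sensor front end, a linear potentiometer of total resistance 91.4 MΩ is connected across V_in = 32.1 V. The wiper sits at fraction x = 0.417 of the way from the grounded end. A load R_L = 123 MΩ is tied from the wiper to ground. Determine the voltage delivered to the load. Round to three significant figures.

Lower segment x·R_p = 38.11 MΩ; upper segment (1−x)·R_p = 53.29 MΩ.
Lower segment in parallel with the load: 38.11 ‖ 123 = 29.10 MΩ.
V_out = 32.1 × 29.10/(53.29 + 29.10) = 11.34 V.
(Unloaded: V_out = x·V_in = 13.4 V.)

V_out ≈ 11.3 V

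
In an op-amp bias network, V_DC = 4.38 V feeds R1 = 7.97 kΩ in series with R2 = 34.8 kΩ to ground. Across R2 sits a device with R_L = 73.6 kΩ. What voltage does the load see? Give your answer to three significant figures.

The load sits in parallel with R2, giving an effective lower resistance R2' = R2·R_L/(R2+R_L) = 23.63 kΩ.
Voltage divider with the loaded lower leg: V_out = 4.38 × 23.63/(7.97 + 23.63) = 4.38 × 0.7478 = 3.275 V.

V_out ≈ 3.28 V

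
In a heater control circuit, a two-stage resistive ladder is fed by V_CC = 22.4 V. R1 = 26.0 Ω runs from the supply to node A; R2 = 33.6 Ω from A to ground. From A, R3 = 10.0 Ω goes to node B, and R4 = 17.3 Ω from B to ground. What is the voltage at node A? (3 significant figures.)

Node A sees R2 in parallel with the series input of stage 2, R3 + R4 = 27.30 Ω.
R2 ‖ (R3+R4) = 15.06 Ω.
V_A = 22.4 × 15.06/(26.0 + 15.06) = 8.217 V.

V_A ≈ 8.22 V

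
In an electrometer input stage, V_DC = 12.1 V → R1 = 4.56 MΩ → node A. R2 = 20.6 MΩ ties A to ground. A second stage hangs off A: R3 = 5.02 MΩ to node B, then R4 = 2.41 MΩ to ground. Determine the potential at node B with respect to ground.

V_B ≈ 2.14 V

Looking into the second stage from A: R3 + R4 = 7.430 MΩ appears in parallel with R2.
R2 ‖ (R3+R4) = 5.461 MΩ.
So V_A = 12.1 × 0.5449 = 6.594 V.
Then the unloaded second divider: V_B = V_A × R4/(R3+R4) = 6.594 × 0.3244 = 2.139 V.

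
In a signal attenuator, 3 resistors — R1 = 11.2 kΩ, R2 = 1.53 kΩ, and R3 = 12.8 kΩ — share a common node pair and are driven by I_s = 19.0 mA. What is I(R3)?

Total conductance ΣG = 1/11.2 + 1/1.53 + 1/12.8 = 0.8210 (units of 1/kΩ).
By the current-divider rule, I = I_s · G_k/ΣG = 19.0 × 0.09516 = 1.808 mA.

I ≈ 1.81 mA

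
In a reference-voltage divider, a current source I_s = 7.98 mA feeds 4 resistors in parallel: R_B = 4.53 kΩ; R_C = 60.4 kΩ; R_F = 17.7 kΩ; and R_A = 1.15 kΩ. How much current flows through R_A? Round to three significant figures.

Conductances: ΣG = 1/4.53 + 1/60.4 + 1/17.7 + 1/1.15 = 1.163 (1/kΩ).
By the current-divider rule, I = I_s · G_k/ΣG = 7.98 × 0.7475 = 5.965 mA.

I ≈ 5.96 mA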